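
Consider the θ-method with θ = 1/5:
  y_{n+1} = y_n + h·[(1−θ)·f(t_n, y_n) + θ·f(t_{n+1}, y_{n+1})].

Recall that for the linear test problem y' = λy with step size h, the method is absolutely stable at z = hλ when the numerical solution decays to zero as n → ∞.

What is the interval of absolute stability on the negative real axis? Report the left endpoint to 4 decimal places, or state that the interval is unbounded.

Set f=λy, z=hλ:
  y_{n+1} = y_n + z·[4/5·y_n + 1/5·y_{n+1}] ⇒ (1 − 1/5z)y_{n+1} = (1 + 4/5z)y_n
  R(z) = (1 + 4/5z)/(1 − 1/5z).

Need |R(x)|<1, x<0.
x=-1.23: |R|=0.0128
R=−1: 1+4/5x = −1+1/5x ⇒ -3/5x=2 ⇒ x=2/(-3/5)=-3.3333
Confirm numerically:
  x=-2.678: |R|=0.74394 <1
  x=-2.650: |R|=0.73203 <1
  x=-1.865: |R|=0.35834 <1
  x=-3.875: |R|=1.18310 >1
  x=-3.627: |R|=1.10212 >1
  x=-3.604: |R|=1.09437 >1
Interval (-3.3333, 0).

(-3.3333, 0).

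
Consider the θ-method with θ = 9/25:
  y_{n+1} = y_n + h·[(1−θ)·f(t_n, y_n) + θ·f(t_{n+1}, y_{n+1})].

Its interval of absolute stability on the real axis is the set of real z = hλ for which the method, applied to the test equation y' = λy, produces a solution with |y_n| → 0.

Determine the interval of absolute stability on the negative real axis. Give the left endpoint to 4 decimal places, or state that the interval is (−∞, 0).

Test eqn y'=λy, z=hλ:
  y_{n+1} = y_n + z·[16/25·y_n + 9/25·y_{n+1}] ⇒ (1 − 9/25z)y_{n+1} = (1 + 16/25z)y_n
  Hence R(z) = (1 + 16/25z)/(1 − 9/25z).

Find x<0 with |R(x)|<1.
x=-1.79: |R|=0.0885
R=−1: 1+16/25x = −1+9/25x ⇒ -7/25x=2 ⇒ x=2/(-7/25)=-7.1429
Confirm numerically:
  x=-6.694: |R|=0.96314 <1
  x=-6.338: |R|=0.93133 <1
  x=-5.228: |R|=0.81397 <1
  x=-4.103: |R|=0.65639 <1
  x=-7.582: |R|=1.03297 >1
  x=-7.572: |R|=1.03225 >1
  x=-7.536: |R|=1.02965 >1
Interval (-7.1429, 0).

z∈(-7.1429,0).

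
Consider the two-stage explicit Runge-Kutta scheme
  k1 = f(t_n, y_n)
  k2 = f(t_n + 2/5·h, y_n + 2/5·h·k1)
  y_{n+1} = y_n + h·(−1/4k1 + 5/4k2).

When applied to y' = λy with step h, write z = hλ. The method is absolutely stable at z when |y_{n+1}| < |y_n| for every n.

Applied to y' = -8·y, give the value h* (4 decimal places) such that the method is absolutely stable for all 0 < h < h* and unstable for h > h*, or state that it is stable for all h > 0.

With y'=λy (z=hλ):
  k1=λy_n ⇒ h·k1=z·y_n;  k2=λ(1+2/5z)y_n ⇒ h·k2=z(1+2/5z)y_n
  y_{n+1}/y_n = 1 − 1/4z + 5/4z(1+2/5z) = 1 + z + 1/2z²
  Hence R(z) = 1 + z + 1/2z².

Boundary: |R(x)|=1, x<0.
x=-1.22: |R|=0.5242
R=1: x+1/2x²=0 ⇒ x=−2=-2.0000; min R=1−1/(4·1/2)=0.5000>−1
Confirm numerically:
  x=-1.722: |R|=0.76064 <1
  x=-1.246: |R|=0.53026 <1
  x=-0.888: |R|=0.50627 <1
  x=-2.339: |R|=1.39646 >1
  x=-2.127: |R|=1.13506 >1
Interval (-2.0000, 0).

(-2.0000,0); λ=-8 ⇒ h* = (2)/8 = 0.2500.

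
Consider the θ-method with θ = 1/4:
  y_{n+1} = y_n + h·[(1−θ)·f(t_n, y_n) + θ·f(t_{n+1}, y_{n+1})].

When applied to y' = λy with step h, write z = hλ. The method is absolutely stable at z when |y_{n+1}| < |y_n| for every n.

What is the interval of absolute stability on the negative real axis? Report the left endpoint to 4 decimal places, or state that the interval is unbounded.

z∈(-4.0000,0).

With y'=λy (z=hλ):
  y_{n+1} = y_n + z·[3/4·y_n + 1/4·y_{n+1}] ⇒ (1 − 1/4z)y_{n+1} = (1 + 3/4z)y_n
  Hence R(z) = (1 + 3/4z)/(1 − 1/4z).

Need |R(x)|<1, x<0.
x=-0.56: |R|=0.5088
R=−1: 1+3/4x = −1+1/4x ⇒ -1/2x=2 ⇒ x=2/(-1/2)=-4.0000
Confirm numerically:
  x=-3.856: |R|=0.96334 <1
  x=-3.757: |R|=0.93735 <1
  x=-2.614: |R|=0.58089 <1
  x=-2.405: |R|=0.50195 <1
  x=-4.383: |R|=1.09138 >1
  x=-4.343: |R|=1.08222 >1
  x=-4.119: |R|=1.02931 >1
Interval (-4.0000, 0).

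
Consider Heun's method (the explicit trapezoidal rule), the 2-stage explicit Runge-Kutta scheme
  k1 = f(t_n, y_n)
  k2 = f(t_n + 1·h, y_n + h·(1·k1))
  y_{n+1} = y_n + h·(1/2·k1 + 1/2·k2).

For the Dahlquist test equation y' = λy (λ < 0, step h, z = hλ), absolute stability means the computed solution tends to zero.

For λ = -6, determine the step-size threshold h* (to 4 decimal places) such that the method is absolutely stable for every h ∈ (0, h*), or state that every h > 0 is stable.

Set f=λy, z=hλ:
  order 2, 2-stage ⇒ R(z)=1+z+z^2/2
  (e.g. R(-0.85)=0.51125, |R|=0.51125)

Boundary: |R(x)|=1, x<0.
x=-0.85: |R|=0.5112
|R(-1.27)|=0.5364 |R(-1.26)|=0.5338 |R(-0.58)|=0.5882
Bisect:
  x_lo=-2.3564 |R|=1.4199  x_hi=-0.3349 |R|=0.7212
  mid=-1.34562 |R|=0.55973 →hi
  mid=-1.85100 |R|=0.86210 →hi
  mid=-2.10368 |R|=1.10906 →lo
  mid=-1.97734 |R|=0.97759 →hi
  mid=-2.04051 |R|=1.04133 →lo
  mid=-2.00892 |R|=1.00896 →lo
  mid=-1.99313 |R|=0.99315 →hi
  mid=-2.00103 |R|=1.00103 →lo
  mid=-1.99708 |R|=0.99708 →hi
  ...
  [-2.00004,-1.99992] ⇒ x*=-2.0000
Stable set (-2.0000, 0).

(-2.0000,0); λ=-6 ⇒ h* = 0.3333.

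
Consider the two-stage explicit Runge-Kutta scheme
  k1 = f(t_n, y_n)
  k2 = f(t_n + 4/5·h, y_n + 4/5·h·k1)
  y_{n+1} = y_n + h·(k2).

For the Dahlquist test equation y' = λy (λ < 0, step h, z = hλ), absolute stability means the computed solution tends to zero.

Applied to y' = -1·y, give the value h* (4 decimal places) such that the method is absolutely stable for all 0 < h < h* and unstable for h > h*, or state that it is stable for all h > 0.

(-1.2500,0); λ=-1 ⇒ h* = (5/4)/1 = 1.2500.

On y'=λy, z=hλ:
  k1=λy_n ⇒ h·k1=z·y_n;  k2=λ(1+4/5z)y_n ⇒ h·k2=z(1+4/5z)y_n
  y_{n+1}/y_n = 1 + z(1+4/5z) = 1 + z + 4/5z²
  Hence R(z) = 1 + z + 4/5z².

Boundary: |R(x)|=1, x<0.
x=-0.53: |R|=0.6947
R=1: x+4/5x²=0 ⇒ x=−5/4=-1.2500; min R=1−1/(4·4/5)=0.6875>−1
Confirm numerically:
  x=-1.101: |R|=0.86876 <1
  x=-0.724: |R|=0.69534 <1
  x=-0.646: |R|=0.68785 <1
  x=-1.674: |R|=1.56782 >1
  x=-1.598: |R|=1.44488 >1
  x=-1.358: |R|=1.11733 >1
Interval (-1.2500, 0).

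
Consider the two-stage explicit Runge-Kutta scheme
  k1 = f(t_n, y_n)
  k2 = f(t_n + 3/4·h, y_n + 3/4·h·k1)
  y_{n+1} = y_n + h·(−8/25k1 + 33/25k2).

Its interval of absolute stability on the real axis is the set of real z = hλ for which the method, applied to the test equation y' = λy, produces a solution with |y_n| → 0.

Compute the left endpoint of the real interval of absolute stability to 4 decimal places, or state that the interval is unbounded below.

z* = -1.0101.

With y'=λy (z=hλ):
  k1=λy_n ⇒ h·k1=z·y_n;  k2=λ(1+3/4z)y_n ⇒ h·k2=z(1+3/4z)y_n
  y_{n+1}/y_n = 1 − 8/25z + 33/25z(1+3/4z) = 1 + z + 99/100z²
  so R(z) = 1 + z + 99/100z².

Solve |R(x)|<1 on ℝ⁻.
x=-0.3: |R|=0.7891
R=1: x+99/100x²=0 ⇒ x=−100/99=-1.0101; min R=1−1/(4·99/100)=0.7475>−1
Confirm numerically:
  x=-0.932: |R|=0.92794 <1
  x=-0.749: |R|=0.80639 <1
  x=-0.687: |R|=0.78025 <1
  x=-0.411: |R|=0.75623 <1
  x=-1.553: |R|=1.83469 >1
  x=-1.035: |R|=1.02551 >1
Interval (-1.0101, 0).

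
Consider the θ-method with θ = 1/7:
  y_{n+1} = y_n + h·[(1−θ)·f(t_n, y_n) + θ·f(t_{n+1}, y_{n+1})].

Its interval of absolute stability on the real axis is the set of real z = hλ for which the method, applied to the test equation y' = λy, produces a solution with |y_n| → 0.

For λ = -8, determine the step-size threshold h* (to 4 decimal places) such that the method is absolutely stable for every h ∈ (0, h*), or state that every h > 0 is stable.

With y'=λy (z=hλ):
  y_{n+1} = y_n + z·[6/7·y_n + 1/7·y_{n+1}] ⇒ (1 − 1/7z)y_{n+1} = (1 + 6/7z)y_n
  Hence R(z) = (1 + 6/7z)/(1 − 1/7z).

Boundary: |R(x)|=1, x<0.
x=-1.54: |R|=0.2623
R=−1: 1+6/7x = −1+1/7x ⇒ -5/7x=2 ⇒ x=2/(-5/7)=-2.8000
Confirm numerically:
  x=-2.405: |R|=0.79001 <1
  x=-1.870: |R|=0.47576 <1
  x=-1.675: |R|=0.35159 <1
  x=-3.179: |R|=1.18617 >1
  x=-2.853: |R|=1.02690 >1
Interval (-2.8000, 0).

(-2.8000,0); λ=-8 ⇒ h* = (14/5)/8 = 0.3500.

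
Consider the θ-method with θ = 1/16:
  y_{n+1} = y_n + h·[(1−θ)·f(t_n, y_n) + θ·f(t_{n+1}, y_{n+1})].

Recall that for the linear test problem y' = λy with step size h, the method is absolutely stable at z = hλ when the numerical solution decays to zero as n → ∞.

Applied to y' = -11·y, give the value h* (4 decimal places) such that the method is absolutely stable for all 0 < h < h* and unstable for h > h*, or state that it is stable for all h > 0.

Set f=λy, z=hλ:
  y_{n+1} = y_n + z·[15/16·y_n + 1/16·y_{n+1}] ⇒ (1 − 1/16z)y_{n+1} = (1 + 15/16z)y_n
  ⇒ R(z) = (1 + 15/16z)/(1 − 1/16z).

Solve |R(x)|<1 on ℝ⁻.
x=-0.31: |R|=0.6959
R=−1: 1+15/16x = −1+1/16x ⇒ -7/8x=2 ⇒ x=2/(-7/8)=-2.2857
Confirm numerically:
  x=-1.874: |R|=0.67752 <1
  x=-1.574: |R|=0.43303 <1
  x=-1.380: |R|=0.27043 <1
  x=-2.746: |R|=1.34375 >1
  x=-2.704: |R|=1.31309 >1
  x=-2.429: |R|=1.10885 >1
Stable set (-2.2857, 0).

(-2.2857,0); λ=-11 ⇒ h* = (16/7)/11 = 0.2078.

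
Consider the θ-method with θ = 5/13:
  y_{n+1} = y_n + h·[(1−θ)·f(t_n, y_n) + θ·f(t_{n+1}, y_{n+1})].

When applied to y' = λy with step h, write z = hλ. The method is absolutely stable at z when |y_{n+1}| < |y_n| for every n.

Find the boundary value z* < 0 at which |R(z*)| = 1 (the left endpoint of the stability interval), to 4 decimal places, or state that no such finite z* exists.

Set f=λy, z=hλ:
  y_{n+1} = y_n + z·[8/13·y_n + 5/13·y_{n+1}] ⇒ (1 − 5/13z)y_{n+1} = (1 + 8/13z)y_n
  Hence R(z) = (1 + 8/13z)/(1 − 5/13z).

Find x<0 with |R(x)|<1.
x=-0.61: |R|=0.5059
R=−1: 1+8/13x = −1+5/13x ⇒ -3/13x=2 ⇒ x=2/(-3/13)=-8.6667
Confirm numerically:
  x=-8.205: |R|=0.97436 <1
  x=-6.246: |R|=0.83581 <1
  x=-5.318: |R|=0.74625 <1
  x=-4.124: |R|=0.59465 <1
  x=-9.134: |R|=1.02390 >1
  x=-9.102: |R|=1.02232 >1
  x=-8.758: |R|=1.00482 >1
So |R|<1 on (-8.6667, 0).

left endpoint -8.6667.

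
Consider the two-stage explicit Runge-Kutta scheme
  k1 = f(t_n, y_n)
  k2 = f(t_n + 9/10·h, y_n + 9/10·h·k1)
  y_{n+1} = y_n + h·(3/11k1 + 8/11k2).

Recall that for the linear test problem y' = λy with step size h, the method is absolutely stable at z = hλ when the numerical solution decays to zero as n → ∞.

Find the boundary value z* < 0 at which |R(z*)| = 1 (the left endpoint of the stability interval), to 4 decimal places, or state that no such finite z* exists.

left endpoint -1.5278.

Test eqn y'=λy, z=hλ:
  k1=λy_n ⇒ h·k1=z·y_n;  k2=λ(1+9/10z)y_n ⇒ h·k2=z(1+9/10z)y_n
  y_{n+1}/y_n = 1 + 3/11z + 8/11z(1+9/10z) = 1 + z + 36/55z²
  Hence R(z) = 1 + z + 36/55z².

Need |R(x)|<1, x<0.
x=-1.22: |R|=0.7542
R=1: x+36/55x²=0 ⇒ x=−55/36=-1.5278; min R=1−1/(4·36/55)=0.6181>−1
Confirm numerically:
  x=-1.398: |R|=0.88125 <1
  x=-1.131: |R|=0.70627 <1
  x=-0.939: |R|=0.63813 <1
  x=-0.620: |R|=0.63161 <1
  x=-1.938: |R|=1.52037 >1
  x=-1.568: |R|=1.04128 >1
Stable set (-1.5278, 0).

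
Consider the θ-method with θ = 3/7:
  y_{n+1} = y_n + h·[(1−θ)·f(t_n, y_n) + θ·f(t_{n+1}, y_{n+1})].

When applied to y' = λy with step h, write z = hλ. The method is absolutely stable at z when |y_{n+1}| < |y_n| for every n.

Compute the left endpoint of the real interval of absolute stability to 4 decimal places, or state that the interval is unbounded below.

Set f=λy, z=hλ:
  y_{n+1} = y_n + z·[4/7·y_n + 3/7·y_{n+1}] ⇒ (1 − 3/7z)y_{n+1} = (1 + 4/7z)y_n
  Hence R(z) = (1 + 4/7z)/(1 − 3/7z).

Boundary: |R(x)|=1, x<0.
x=-0.47: |R|=0.6088
R=−1: 1+4/7x = −1+3/7x ⇒ -1/7x=2 ⇒ x=2/(-1/7)=-14.0000
Confirm numerically:
  x=-13.837: |R|=0.99664 <1
  x=-11.102: |R|=0.92810 <1
  x=-7.371: |R|=0.77230 <1
  x=-14.350: |R|=1.00699 >1
  x=-14.237: |R|=1.00477 >1
  x=-14.085: |R|=1.00173 >1
Stable set (-14.0000, 0).

left endpoint -14.0000.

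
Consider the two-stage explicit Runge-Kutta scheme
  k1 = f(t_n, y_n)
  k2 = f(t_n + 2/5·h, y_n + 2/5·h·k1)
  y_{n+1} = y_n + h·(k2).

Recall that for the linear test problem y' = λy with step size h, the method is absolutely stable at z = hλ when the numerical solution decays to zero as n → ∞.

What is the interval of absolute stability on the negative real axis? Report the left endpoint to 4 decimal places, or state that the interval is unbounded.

z∈(-2.5000,0).

With y'=λy (z=hλ):
  k1=λy_n ⇒ h·k1=z·y_n;  k2=λ(1+2/5z)y_n ⇒ h·k2=z(1+2/5z)y_n
  y_{n+1}/y_n = 1 + z(1+2/5z) = 1 + z + 2/5z²
  R(z) = 1 + z + 2/5z².

Find x<0 with |R(x)|<1.
x=-1.62: |R|=0.4298
R=1: x+2/5x²=0 ⇒ x=−5/2=-2.5000; min R=1−1/(4·2/5)=0.3750>−1
Confirm numerically:
  x=-2.411: |R|=0.91417 <1
  x=-2.184: |R|=0.72394 <1
  x=-1.940: |R|=0.56544 <1
  x=-1.397: |R|=0.38364 <1
  x=-3.057: |R|=1.68110 >1
  x=-2.989: |R|=1.58465 >1
  x=-2.783: |R|=1.31504 >1
So |R|<1 on (-2.5000, 0).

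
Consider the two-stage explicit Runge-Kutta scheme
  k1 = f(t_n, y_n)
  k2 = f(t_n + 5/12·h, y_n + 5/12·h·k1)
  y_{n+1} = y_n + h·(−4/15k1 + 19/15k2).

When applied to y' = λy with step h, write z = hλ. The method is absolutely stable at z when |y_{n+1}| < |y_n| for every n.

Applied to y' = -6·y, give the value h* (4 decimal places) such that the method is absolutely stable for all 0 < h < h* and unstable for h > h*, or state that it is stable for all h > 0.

(-1.8947,0); λ=-6 ⇒ h* = (36/19)/6 = 0.3158.

Test eqn y'=λy, z=hλ:
  k1=λy_n ⇒ h·k1=z·y_n;  k2=λ(1+5/12z)y_n ⇒ h·k2=z(1+5/12z)y_n
  y_{n+1}/y_n = 1 − 4/15z + 19/15z(1+5/12z) = 1 + z + 19/36z²
  Hence R(z) = 1 + z + 19/36z².

Solve |R(x)|<1 on ℝ⁻.
x=-0.39: |R|=0.6903
R=1: x+19/36x²=0 ⇒ x=−36/19=-1.8947; min R=1−1/(4·19/36)=0.5263>−1
Confirm numerically:
  x=-1.872: |R|=0.97754 <1
  x=-1.603: |R|=0.75318 <1
  x=-1.357: |R|=0.61488 <1
  x=-1.051: |R|=0.53198 <1
  x=-2.136: |R|=1.27198 >1
  x=-2.052: |R|=1.17032 >1
  x=-1.942: |R|=1.04844 >1
So |R|<1 on (-1.8947, 0).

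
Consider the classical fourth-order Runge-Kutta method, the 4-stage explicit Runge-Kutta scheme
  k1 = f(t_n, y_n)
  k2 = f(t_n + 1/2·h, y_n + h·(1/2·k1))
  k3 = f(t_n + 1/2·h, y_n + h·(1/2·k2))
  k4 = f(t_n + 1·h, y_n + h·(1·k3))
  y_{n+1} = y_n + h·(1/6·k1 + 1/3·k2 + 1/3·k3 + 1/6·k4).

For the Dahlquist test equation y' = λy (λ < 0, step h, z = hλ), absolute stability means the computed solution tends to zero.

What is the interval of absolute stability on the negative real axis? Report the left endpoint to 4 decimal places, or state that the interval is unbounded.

z∈(-2.7853,0).

With y'=λy (z=hλ):
  order 4, 4-stage ⇒ R(z)=1+z+z^2/2+z^3/6+z^4/24
  (e.g. R(-0.59)=0.55487, |R|=0.55487)

Boundary: |R(x)|=1, x<0.
x=-0.59: |R|=0.5549
|R(-2.81)|=1.0379 |R(-1.81)|=0.2870 |R(-0.74)|=0.4788
Bisect:
  x_lo=-3.2117 |R|=1.8578  x_hi=-0.2122 |R|=0.8088
  mid=-1.71199 |R|=0.27511 →hi
  mid=-2.46187 |R|=0.61227 →hi
  mid=-2.83681 |R|=1.08048 →lo
  mid=-2.64934 |R|=0.81364 →hi
  mid=-2.74307 |R|=0.93819 →hi
  mid=-2.78994 |R|=1.00703 →lo
  mid=-2.76651 |R|=0.97204 →hi
  mid=-2.77822 |R|=0.98939 →hi
  mid=-2.78408 |R|=0.99817 →hi
  mid=-2.78701 |R|=1.00259 →lo
  ...
  [-2.78536,-2.78518] ⇒ x*=-2.7853
Stable set (-2.7853, 0).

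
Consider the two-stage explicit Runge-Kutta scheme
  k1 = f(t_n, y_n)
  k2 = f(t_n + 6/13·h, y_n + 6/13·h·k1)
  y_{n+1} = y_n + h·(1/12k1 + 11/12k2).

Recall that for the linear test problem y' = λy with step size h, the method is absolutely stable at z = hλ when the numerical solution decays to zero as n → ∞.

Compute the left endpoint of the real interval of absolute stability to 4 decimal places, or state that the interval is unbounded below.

Test eqn y'=λy, z=hλ:
  k1=λy_n ⇒ h·k1=z·y_n;  k2=λ(1+6/13z)y_n ⇒ h·k2=z(1+6/13z)y_n
  y_{n+1}/y_n = 1 + 1/12z + 11/12z(1+6/13z) = 1 + z + 11/26z²
  so R(z) = 1 + z + 11/26z².

Boundary: |R(x)|=1, x<0.
x=-0.85: |R|=0.4557
R=1: x+11/26x²=0 ⇒ x=−26/11=-2.3636; min R=1−1/(4·11/26)=0.4091>−1
Confirm numerically:
  x=-1.921: |R|=0.64026 <1
  x=-1.421: |R|=0.43329 <1
  x=-1.245: |R|=0.41078 <1
  x=-2.686: |R|=1.36633 >1
  x=-2.428: |R|=1.06612 >1
  x=-2.415: |R|=1.05248 >1
So |R|<1 on (-2.3636, 0).

z* = -2.3636.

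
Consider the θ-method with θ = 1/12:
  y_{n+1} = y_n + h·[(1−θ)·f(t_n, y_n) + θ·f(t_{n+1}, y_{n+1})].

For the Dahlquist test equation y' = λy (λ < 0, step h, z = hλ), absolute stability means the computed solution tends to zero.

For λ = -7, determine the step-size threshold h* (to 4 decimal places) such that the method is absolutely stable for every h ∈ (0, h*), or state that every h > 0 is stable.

(-2.4000,0); λ=-7 ⇒ h* = (12/5)/7 = 0.3429.

With y'=λy (z=hλ):
  y_{n+1} = y_n + z·[11/12·y_n + 1/12·y_{n+1}] ⇒ (1 − 1/12z)y_{n+1} = (1 + 11/12z)y_n
  R(z) = (1 + 11/12z)/(1 − 1/12z).

Boundary: |R(x)|=1, x<0.
x=-1.75: |R|=0.5273
R=−1: 1+11/12x = −1+1/12x ⇒ -5/6x=2 ⇒ x=2/(-5/6)=-2.4000
Confirm numerically:
  x=-2.292: |R|=0.92443 <1
  x=-2.230: |R|=0.88053 <1
  x=-1.902: |R|=0.64178 <1
  x=-1.504: |R|=0.33649 <1
  x=-2.768: |R|=1.24919 >1
  x=-2.719: |R|=1.21673 >1
Interval (-2.4000, 0).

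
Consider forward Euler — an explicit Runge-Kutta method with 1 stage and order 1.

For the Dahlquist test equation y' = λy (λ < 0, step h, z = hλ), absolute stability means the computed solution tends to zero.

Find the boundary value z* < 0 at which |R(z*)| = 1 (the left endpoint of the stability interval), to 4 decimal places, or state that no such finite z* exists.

z* = -2.0000.

With y'=λy (z=hλ):
  order 1, 1-stage ⇒ R(z)=1+z
  (e.g. R(-1.68)=-0.68000, |R|=0.68000)

Solve |R(x)|<1 on ℝ⁻.
x=-1.68: |R|=0.6800
|R(-0.98)|=0.0200 |R(-0.83)|=0.1700 |R(-0.68)|=0.3200
Bisect:
  x_lo=-2.8405 |R|=1.8405  x_hi=-0.2852 |R|=0.7148
  mid=-1.56288 |R|=0.56288 →hi
  mid=-2.20169 |R|=1.20169 →lo
  mid=-1.88228 |R|=0.88228 →hi
  mid=-2.04199 |R|=1.04199 →lo
  mid=-1.96214 |R|=0.96214 →hi
  mid=-2.00206 |R|=1.00206 →lo
  mid=-1.98210 |R|=0.98210 →hi
  mid=-1.99208 |R|=0.99208 →hi
  mid=-1.99707 |R|=0.99707 →hi
  mid=-1.99957 |R|=0.99957 →hi
  ...
  [-2.00004,-1.99988] ⇒ x*=-2.0000
So |R|<1 on (-2.0000, 0).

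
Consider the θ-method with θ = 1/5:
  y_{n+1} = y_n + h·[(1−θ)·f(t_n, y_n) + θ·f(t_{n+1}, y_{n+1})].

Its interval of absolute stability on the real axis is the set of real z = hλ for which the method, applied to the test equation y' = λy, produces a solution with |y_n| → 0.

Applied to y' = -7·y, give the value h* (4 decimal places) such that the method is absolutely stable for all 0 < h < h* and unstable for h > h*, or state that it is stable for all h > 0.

(-3.3333,0); λ=-7 ⇒ h* = (10/3)/7 = 0.4762.

On y'=λy, z=hλ:
  y_{n+1} = y_n + z·[4/5·y_n + 1/5·y_{n+1}] ⇒ (1 − 1/5z)y_{n+1} = (1 + 4/5z)y_n
  R(z) = (1 + 4/5z)/(1 − 1/5z).

Find x<0 with |R(x)|<1.
x=-0.71: |R|=0.3783
R=−1: 1+4/5x = −1+1/5x ⇒ -3/5x=2 ⇒ x=2/(-3/5)=-3.3333
Confirm numerically:
  x=-3.227: |R|=0.96123 <1
  x=-2.155: |R|=0.50594 <1
  x=-1.369: |R|=0.07474 <1
  x=-3.838: |R|=1.17131 >1
  x=-3.672: |R|=1.11716 >1
Stable set (-3.3333, 0).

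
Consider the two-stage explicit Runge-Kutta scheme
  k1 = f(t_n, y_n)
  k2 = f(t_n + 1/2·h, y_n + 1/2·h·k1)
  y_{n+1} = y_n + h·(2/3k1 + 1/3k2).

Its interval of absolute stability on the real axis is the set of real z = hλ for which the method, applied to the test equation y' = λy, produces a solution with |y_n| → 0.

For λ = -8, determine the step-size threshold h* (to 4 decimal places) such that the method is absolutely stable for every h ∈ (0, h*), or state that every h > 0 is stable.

(-6.0000,0); λ=-8 ⇒ h* = (6)/8 = 0.7500.

Test eqn y'=λy, z=hλ:
  k1=λy_n ⇒ h·k1=z·y_n;  k2=λ(1+1/2z)y_n ⇒ h·k2=z(1+1/2z)y_n
  y_{n+1}/y_n = 1 + 2/3z + 1/3z(1+1/2z) = 1 + z + 1/6z²
  ⇒ R(z) = 1 + z + 1/6z².

Solve |R(x)|<1 on ℝ⁻.
x=-0.99: |R|=0.1734
R=1: x+1/6x²=0 ⇒ x=−6=-6.0000; min R=1−1/(4·1/6)=-0.5000>−1
Confirm numerically:
  x=-5.597: |R|=0.62407 <1
  x=-3.989: |R|=0.33698 <1
  x=-3.733: |R|=0.41045 <1
  x=-2.985: |R|=0.49996 <1
  x=-6.507: |R|=1.54984 >1
  x=-6.186: |R|=1.19177 >1
  x=-6.028: |R|=1.02813 >1
Stable set (-6.0000, 0).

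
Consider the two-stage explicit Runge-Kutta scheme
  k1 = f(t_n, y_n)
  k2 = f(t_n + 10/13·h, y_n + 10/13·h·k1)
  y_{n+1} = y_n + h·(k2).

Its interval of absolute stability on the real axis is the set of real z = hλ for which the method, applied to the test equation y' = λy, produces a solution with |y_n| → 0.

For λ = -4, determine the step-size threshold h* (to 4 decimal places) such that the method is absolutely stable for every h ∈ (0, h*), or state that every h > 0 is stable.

(-1.3000,0); λ=-4 ⇒ h* = (13/10)/4 = 0.3250.

On y'=λy, z=hλ:
  k1=λy_n ⇒ h·k1=z·y_n;  k2=λ(1+10/13z)y_n ⇒ h·k2=z(1+10/13z)y_n
  y_{n+1}/y_n = 1 + z(1+10/13z) = 1 + z + 10/13z²
  so R(z) = 1 + z + 10/13z².

Need |R(x)|<1, x<0.
x=-0.7: |R|=0.6769
R=1: x+10/13x²=0 ⇒ x=−13/10=-1.3000; min R=1−1/(4·10/13)=0.6750>−1
Confirm numerically:
  x=-1.074: |R|=0.81329 <1
  x=-0.972: |R|=0.75476 <1
  x=-0.671: |R|=0.67534 <1
  x=-0.578: |R|=0.67899 <1
  x=-1.488: |R|=1.21519 >1
  x=-1.330: |R|=1.03069 >1
So |R|<1 on (-1.3000, 0).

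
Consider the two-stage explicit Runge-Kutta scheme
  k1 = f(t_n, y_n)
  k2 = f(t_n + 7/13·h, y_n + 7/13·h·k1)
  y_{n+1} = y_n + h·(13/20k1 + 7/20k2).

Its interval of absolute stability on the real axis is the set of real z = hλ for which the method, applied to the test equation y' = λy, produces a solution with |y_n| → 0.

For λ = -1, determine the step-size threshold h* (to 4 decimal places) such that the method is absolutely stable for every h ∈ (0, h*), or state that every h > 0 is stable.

(-5.3061,0); λ=-1 ⇒ h* = (260/49)/1 = 5.3061.

Test eqn y'=λy, z=hλ:
  k1=λy_n ⇒ h·k1=z·y_n;  k2=λ(1+7/13z)y_n ⇒ h·k2=z(1+7/13z)y_n
  y_{n+1}/y_n = 1 + 13/20z + 7/20z(1+7/13z) = 1 + z + 49/260z²
  so R(z) = 1 + z + 49/260z².

Solve |R(x)|<1 on ℝ⁻.
x=-1.48: |R|=0.0672
R=1: x+49/260x²=0 ⇒ x=−260/49=-5.3061; min R=1−1/(4·49/260)=-0.3265>−1
Confirm numerically:
  x=-4.961: |R|=0.67733 <1
  x=-4.614: |R|=0.39816 <1
  x=-3.510: |R|=0.18813 <1
  x=-2.796: |R|=0.32268 <1
  x=-5.593: |R|=1.30239 >1
  x=-5.395: |R|=1.09037 >1
  x=-5.350: |R|=1.04424 >1
Stable set (-5.3061, 0).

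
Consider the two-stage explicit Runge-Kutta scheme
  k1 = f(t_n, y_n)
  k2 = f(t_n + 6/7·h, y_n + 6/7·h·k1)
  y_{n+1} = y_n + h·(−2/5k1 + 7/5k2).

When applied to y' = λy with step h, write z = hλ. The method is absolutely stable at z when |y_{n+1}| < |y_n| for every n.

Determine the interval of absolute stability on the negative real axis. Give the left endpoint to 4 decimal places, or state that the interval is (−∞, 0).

(-0.8333, 0).

Set f=λy, z=hλ:
  k1=λy_n ⇒ h·k1=z·y_n;  k2=λ(1+6/7z)y_n ⇒ h·k2=z(1+6/7z)y_n
  y_{n+1}/y_n = 1 − 2/5z + 7/5z(1+6/7z) = 1 + z + 6/5z²
  ⇒ R(z) = 1 + z + 6/5z².

Need |R(x)|<1, x<0.
x=-1.04: |R|=1.2579
R=1: x+6/5x²=0 ⇒ x=−5/6=-0.8333; min R=1−1/(4·6/5)=0.7917>−1
Confirm numerically:
  x=-0.448: |R|=0.79284 <1
  x=-0.363: |R|=0.79512 <1
  x=-0.336: |R|=0.79948 <1
  x=-1.243: |R|=1.61106 >1
  x=-0.897: |R|=1.06853 >1
Stable set (-0.8333, 0).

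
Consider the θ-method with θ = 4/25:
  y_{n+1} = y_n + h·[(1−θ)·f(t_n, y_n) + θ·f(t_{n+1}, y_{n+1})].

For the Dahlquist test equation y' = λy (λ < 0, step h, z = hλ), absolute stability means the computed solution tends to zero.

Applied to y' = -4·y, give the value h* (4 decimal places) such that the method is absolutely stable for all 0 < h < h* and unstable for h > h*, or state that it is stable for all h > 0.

(-2.9412,0); λ=-4 ⇒ h* = (50/17)/4 = 0.7353.

Test eqn y'=λy, z=hλ:
  y_{n+1} = y_n + z·[21/25·y_n + 4/25·y_{n+1}] ⇒ (1 − 4/25z)y_{n+1} = (1 + 21/25z)y_n
  so R(z) = (1 + 21/25z)/(1 − 4/25z).

Need |R(x)|<1, x<0.
x=-0.55: |R|=0.4945
R=−1: 1+21/25x = −1+4/25x ⇒ -17/25x=2 ⇒ x=2/(-17/25)=-2.9412
Confirm numerically:
  x=-2.905: |R|=0.98321 <1
  x=-2.090: |R|=0.56625 <1
  x=-1.847: |R|=0.42568 <1
  x=-3.359: |R|=1.18480 >1
  x=-3.165: |R|=1.10104 >1
Stable set (-2.9412, 0).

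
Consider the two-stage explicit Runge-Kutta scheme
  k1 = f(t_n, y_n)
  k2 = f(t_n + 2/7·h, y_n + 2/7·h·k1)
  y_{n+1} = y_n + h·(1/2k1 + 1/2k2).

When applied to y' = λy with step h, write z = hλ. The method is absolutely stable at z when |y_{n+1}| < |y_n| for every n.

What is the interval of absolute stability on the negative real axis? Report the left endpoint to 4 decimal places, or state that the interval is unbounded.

(-7.0000, 0).

On y'=λy, z=hλ:
  k1=λy_n ⇒ h·k1=z·y_n;  k2=λ(1+2/7z)y_n ⇒ h·k2=z(1+2/7z)y_n
  y_{n+1}/y_n = 1 + 1/2z + 1/2z(1+2/7z) = 1 + z + 1/7z²
  ⇒ R(z) = 1 + z + 1/7z².

Solve |R(x)|<1 on ℝ⁻.
x=-1.59: |R|=0.2288
R=1: x+1/7x²=0 ⇒ x=−7=-7.0000; min R=1−1/(4·1/7)=-0.7500>−1
Confirm numerically:
  x=-6.863: |R|=0.86568 <1
  x=-5.788: |R|=0.00215 <1
  x=-5.166: |R|=0.35349 <1
  x=-3.546: |R|=0.74970 <1
  x=-7.152: |R|=1.15530 >1
  x=-7.105: |R|=1.10657 >1
  x=-7.029: |R|=1.02912 >1
Interval (-7.0000, 0).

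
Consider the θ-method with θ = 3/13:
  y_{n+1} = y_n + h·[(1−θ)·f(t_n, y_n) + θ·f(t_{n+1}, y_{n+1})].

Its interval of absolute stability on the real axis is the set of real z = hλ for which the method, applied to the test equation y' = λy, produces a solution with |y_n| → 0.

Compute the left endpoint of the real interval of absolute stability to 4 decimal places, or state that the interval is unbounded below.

With y'=λy (z=hλ):
  y_{n+1} = y_n + z·[10/13·y_n + 3/13·y_{n+1}] ⇒ (1 − 3/13z)y_{n+1} = (1 + 10/13z)y_n
  R(z) = (1 + 10/13z)/(1 − 3/13z).

Solve |R(x)|<1 on ℝ⁻.
x=-1.14: |R|=0.0974
R=−1: 1+10/13x = −1+3/13x ⇒ -7/13x=2 ⇒ x=2/(-7/13)=-3.7143
Confirm numerically:
  x=-3.298: |R|=0.87272 <1
  x=-2.865: |R|=0.72470 <1
  x=-2.719: |R|=0.67070 <1
  x=-4.146: |R|=1.11880 >1
  x=-4.109: |R|=1.10909 >1
Stable set (-3.7143, 0).

left endpoint -3.7143.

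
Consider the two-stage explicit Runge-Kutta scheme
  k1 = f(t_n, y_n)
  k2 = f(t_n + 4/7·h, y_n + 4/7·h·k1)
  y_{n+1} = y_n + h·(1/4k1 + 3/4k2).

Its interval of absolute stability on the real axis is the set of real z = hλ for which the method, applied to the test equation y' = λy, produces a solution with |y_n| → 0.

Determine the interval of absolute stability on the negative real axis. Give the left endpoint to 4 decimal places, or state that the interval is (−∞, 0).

(-2.3333, 0).

Set f=λy, z=hλ:
  k1=λy_n ⇒ h·k1=z·y_n;  k2=λ(1+4/7z)y_n ⇒ h·k2=z(1+4/7z)y_n
  y_{n+1}/y_n = 1 + 1/4z + 3/4z(1+4/7z) = 1 + z + 3/7z²
  R(z) = 1 + z + 3/7z².

Boundary: |R(x)|=1, x<0.
x=-0.9: |R|=0.4471
R=1: x+3/7x²=0 ⇒ x=−7/3=-2.3333; min R=1−1/(4·3/7)=0.4167>−1
Confirm numerically:
  x=-1.911: |R|=0.65411 <1
  x=-1.776: |R|=0.57579 <1
  x=-1.458: |R|=0.45304 <1
  x=-2.811: |R|=1.57545 >1
  x=-2.533: |R|=1.21675 >1
  x=-2.469: |R|=1.14355 >1
Interval (-2.3333, 0).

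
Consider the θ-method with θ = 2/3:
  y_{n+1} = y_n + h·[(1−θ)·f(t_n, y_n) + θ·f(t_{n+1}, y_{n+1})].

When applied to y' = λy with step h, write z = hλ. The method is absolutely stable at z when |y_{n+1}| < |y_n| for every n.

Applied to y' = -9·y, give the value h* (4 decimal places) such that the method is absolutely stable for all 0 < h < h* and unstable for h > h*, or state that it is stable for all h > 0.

With y'=λy (z=hλ):
  y_{n+1} = y_n + z·[1/3·y_n + 2/3·y_{n+1}] ⇒ (1 − 2/3z)y_{n+1} = (1 + 1/3z)y_n
  ⇒ R(z) = (1 + 1/3z)/(1 − 2/3z).

Find x<0 with |R(x)|<1.
x=-1.71: |R|=0.2009
x=-2: |R|=0.1429
x=-10: |R|=0.3043
x=-100: |R|=0.4778
θ=2/3≥1/2 ⇒ |1+1/3x|<|1−2/3x| ∀x<0 ⇒ stable on all of ℝ⁻.

(−∞, 0) — no finite endpoint. Any h>0 works for λ=-9.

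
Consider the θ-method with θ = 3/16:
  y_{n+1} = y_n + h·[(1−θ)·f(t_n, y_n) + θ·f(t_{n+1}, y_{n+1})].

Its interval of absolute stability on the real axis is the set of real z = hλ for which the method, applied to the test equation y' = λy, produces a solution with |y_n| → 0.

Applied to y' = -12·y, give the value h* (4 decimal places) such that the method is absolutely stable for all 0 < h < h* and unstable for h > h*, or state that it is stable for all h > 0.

(-3.2000,0); λ=-12 ⇒ h* = (16/5)/12 = 0.2667.

Set f=λy, z=hλ:
  y_{n+1} = y_n + z·[13/16·y_n + 3/16·y_{n+1}] ⇒ (1 − 3/16z)y_{n+1} = (1 + 13/16z)y_n
  so R(z) = (1 + 13/16z)/(1 − 3/16z).

Boundary: |R(x)|=1, x<0.
x=-1.03: |R|=0.1367
R=−1: 1+13/16x = −1+3/16x ⇒ -5/8x=2 ⇒ x=2/(-5/8)=-3.2000
Confirm numerically:
  x=-2.527: |R|=0.71460 <1
  x=-1.787: |R|=0.33851 <1
  x=-1.434: |R|=0.13013 <1
  x=-3.670: |R|=1.17401 >1
  x=-3.450: |R|=1.09488 >1
Interval (-3.2000, 0).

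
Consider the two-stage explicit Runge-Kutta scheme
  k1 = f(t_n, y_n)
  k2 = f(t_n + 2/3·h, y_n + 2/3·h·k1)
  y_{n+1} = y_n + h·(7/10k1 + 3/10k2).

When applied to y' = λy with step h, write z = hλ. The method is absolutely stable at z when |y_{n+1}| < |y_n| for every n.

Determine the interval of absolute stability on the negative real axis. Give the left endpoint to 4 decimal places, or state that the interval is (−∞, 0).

With y'=λy (z=hλ):
  k1=λy_n ⇒ h·k1=z·y_n;  k2=λ(1+2/3z)y_n ⇒ h·k2=z(1+2/3z)y_n
  y_{n+1}/y_n = 1 + 7/10z + 3/10z(1+2/3z) = 1 + z + 1/5z²
  ⇒ R(z) = 1 + z + 1/5z².

Find x<0 with |R(x)|<1.
x=-1.65: |R|=0.1055
R=1: x+1/5x²=0 ⇒ x=−5=-5.0000; min R=1−1/(4·1/5)=-0.2500>−1
Confirm numerically:
  x=-4.975: |R|=0.97513 <1
  x=-2.706: |R|=0.24151 <1
  x=-2.049: |R|=0.20932 <1
  x=-5.500: |R|=1.55000 >1
  x=-5.434: |R|=1.47167 >1
Interval (-5.0000, 0).

(-5.0000, 0).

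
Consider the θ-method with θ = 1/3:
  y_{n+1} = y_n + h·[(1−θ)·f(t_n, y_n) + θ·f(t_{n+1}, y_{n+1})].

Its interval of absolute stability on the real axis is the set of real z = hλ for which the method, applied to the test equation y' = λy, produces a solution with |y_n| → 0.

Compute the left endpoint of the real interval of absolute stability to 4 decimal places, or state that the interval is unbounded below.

left endpoint -6.0000.

On y'=λy, z=hλ:
  y_{n+1} = y_n + z·[2/3·y_n + 1/3·y_{n+1}] ⇒ (1 − 1/3z)y_{n+1} = (1 + 2/3z)y_n
  so R(z) = (1 + 2/3z)/(1 − 1/3z).

Boundary: |R(x)|=1, x<0.
x=-1.15: |R|=0.1687
R=−1: 1+2/3x = −1+1/3x ⇒ -1/3x=2 ⇒ x=2/(-1/3)=-6.0000
Confirm numerically:
  x=-5.024: |R|=0.87836 <1
  x=-4.468: |R|=0.79486 <1
  x=-3.366: |R|=0.58624 <1
  x=-6.441: |R|=1.04671 >1
  x=-6.193: |R|=1.02099 >1
  x=-6.163: |R|=1.01779 >1
Stable set (-6.0000, 0).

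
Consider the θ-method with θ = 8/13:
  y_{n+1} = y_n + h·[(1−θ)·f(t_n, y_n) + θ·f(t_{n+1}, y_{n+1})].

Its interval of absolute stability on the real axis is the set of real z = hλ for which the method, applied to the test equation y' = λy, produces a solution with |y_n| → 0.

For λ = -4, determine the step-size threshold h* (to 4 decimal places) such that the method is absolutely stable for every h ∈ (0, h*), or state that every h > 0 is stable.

interval (−∞, 0). Any h>0 works for λ=-4.

On y'=λy, z=hλ:
  y_{n+1} = y_n + z·[5/13·y_n + 8/13·y_{n+1}] ⇒ (1 − 8/13z)y_{n+1} = (1 + 5/13z)y_n
  R(z) = (1 + 5/13z)/(1 − 8/13z).

Need |R(x)|<1, x<0.
x=-0.95: |R|=0.4005
x=-2: |R|=0.1034
x=-10: |R|=0.3978
x=-100: |R|=0.5990
θ=8/13≥1/2 ⇒ |1+5/13x|<|1−8/13x| ∀x<0 ⇒ stable on all of ℝ⁻.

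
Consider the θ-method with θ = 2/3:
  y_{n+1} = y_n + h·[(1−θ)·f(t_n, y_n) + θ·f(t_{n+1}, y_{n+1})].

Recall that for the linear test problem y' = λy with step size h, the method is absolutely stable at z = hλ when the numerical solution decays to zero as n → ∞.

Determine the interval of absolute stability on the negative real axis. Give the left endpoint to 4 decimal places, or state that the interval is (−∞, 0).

(−∞, 0) — no finite endpoint.

With y'=λy (z=hλ):
  y_{n+1} = y_n + z·[1/3·y_n + 2/3·y_{n+1}] ⇒ (1 − 2/3z)y_{n+1} = (1 + 1/3z)y_n
  R(z) = (1 + 1/3z)/(1 − 2/3z).

Solve |R(x)|<1 on ℝ⁻.
x=-0.63: |R|=0.5563
x=-2: |R|=0.1429
x=-10: |R|=0.3043
x=-100: |R|=0.4778
θ=2/3≥1/2 ⇒ |1+1/3x|<|1−2/3x| ∀x<0 ⇒ interval (−∞,0).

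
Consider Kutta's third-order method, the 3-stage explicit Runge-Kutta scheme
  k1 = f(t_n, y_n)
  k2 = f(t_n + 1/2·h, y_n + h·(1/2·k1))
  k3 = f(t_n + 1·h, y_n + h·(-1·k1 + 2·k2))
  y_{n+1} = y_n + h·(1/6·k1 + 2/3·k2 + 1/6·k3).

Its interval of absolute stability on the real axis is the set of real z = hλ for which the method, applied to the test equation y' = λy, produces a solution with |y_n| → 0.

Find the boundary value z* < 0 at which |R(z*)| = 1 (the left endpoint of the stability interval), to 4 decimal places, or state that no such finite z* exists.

With y'=λy (z=hλ):
  order 3, 3-stage ⇒ R(z)=1+z+z^2/2+z^3/6
  (e.g. R(-0.7)=0.48783, |R|=0.48783)

Need |R(x)|<1, x<0.
x=-0.7: |R|=0.4878
|R(-2.63)|=1.2035 |R(-1.73)|=0.0965 |R(-1.53)|=0.0435
Bisect:
  x_lo=-3.2652 |R|=2.7363  x_hi=-0.0939 |R|=0.9104
  mid=-1.67952 |R|=0.05872 →hi
  mid=-2.47233 |R|=0.93478 →hi
  mid=-2.86874 |R|=1.68871 →lo
  mid=-2.67054 |R|=1.27893 →lo
  mid=-2.57144 |R|=1.09914 →lo
  mid=-2.52189 |R|=1.01509 →lo
  mid=-2.49711 |R|=0.97448 →hi
  mid=-2.50950 |R|=0.99467 →hi
  mid=-2.51569 |R|=1.00485 →lo
  mid=-2.51259 |R|=0.99975 →hi
  ...
  [-2.51279,-2.51259] ⇒ x*=-2.5127
Interval (-2.5127, 0).

left endpoint -2.5127.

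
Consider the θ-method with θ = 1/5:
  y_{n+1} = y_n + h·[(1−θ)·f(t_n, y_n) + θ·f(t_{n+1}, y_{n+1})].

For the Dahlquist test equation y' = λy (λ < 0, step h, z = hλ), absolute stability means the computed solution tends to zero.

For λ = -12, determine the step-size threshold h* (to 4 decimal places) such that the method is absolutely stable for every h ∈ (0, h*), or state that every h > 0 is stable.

Set f=λy, z=hλ:
  y_{n+1} = y_n + z·[4/5·y_n + 1/5·y_{n+1}] ⇒ (1 − 1/5z)y_{n+1} = (1 + 4/5z)y_n
  Hence R(z) = (1 + 4/5z)/(1 − 1/5z).

Boundary: |R(x)|=1, x<0.
x=-1.55: |R|=0.1832
R=−1: 1+4/5x = −1+1/5x ⇒ -3/5x=2 ⇒ x=2/(-3/5)=-3.3333
Confirm numerically:
  x=-2.935: |R|=0.84940 <1
  x=-2.878: |R|=0.82661 <1
  x=-2.712: |R|=0.75830 <1
  x=-2.519: |R|=0.67509 <1
  x=-3.485: |R|=1.05362 >1
  x=-3.483: |R|=1.05293 >1
Stable set (-3.3333, 0).

(-3.3333,0); λ=-12 ⇒ h* = (10/3)/12 = 0.2778.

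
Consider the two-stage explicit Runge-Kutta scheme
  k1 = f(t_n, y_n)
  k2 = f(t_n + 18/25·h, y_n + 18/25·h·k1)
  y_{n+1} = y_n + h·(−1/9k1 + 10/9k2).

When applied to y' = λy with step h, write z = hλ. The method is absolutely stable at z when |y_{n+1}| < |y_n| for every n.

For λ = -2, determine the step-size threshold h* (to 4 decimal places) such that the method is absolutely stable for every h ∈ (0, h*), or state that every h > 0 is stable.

With y'=λy (z=hλ):
  k1=λy_n ⇒ h·k1=z·y_n;  k2=λ(1+18/25z)y_n ⇒ h·k2=z(1+18/25z)y_n
  y_{n+1}/y_n = 1 − 1/9z + 10/9z(1+18/25z) = 1 + z + 4/5z²
  R(z) = 1 + z + 4/5z².

Find x<0 with |R(x)|<1.
x=-0.86: |R|=0.7317
R=1: x+4/5x²=0 ⇒ x=−5/4=-1.2500; min R=1−1/(4·4/5)=0.6875>−1
Confirm numerically:
  x=-1.126: |R|=0.88830 <1
  x=-1.113: |R|=0.87802 <1
  x=-0.757: |R|=0.70144 <1
  x=-1.653: |R|=1.53293 >1
  x=-1.552: |R|=1.37496 >1
  x=-1.352: |R|=1.11032 >1
Interval (-1.2500, 0).

(-1.2500,0); λ=-2 ⇒ h* = (5/4)/2 = 0.6250.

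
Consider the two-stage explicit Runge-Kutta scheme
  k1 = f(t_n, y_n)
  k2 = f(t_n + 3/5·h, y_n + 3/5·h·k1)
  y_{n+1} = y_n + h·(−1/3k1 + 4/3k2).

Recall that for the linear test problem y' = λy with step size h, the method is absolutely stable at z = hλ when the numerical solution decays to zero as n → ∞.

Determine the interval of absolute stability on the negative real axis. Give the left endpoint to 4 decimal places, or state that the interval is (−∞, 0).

Test eqn y'=λy, z=hλ:
  k1=λy_n ⇒ h·k1=z·y_n;  k2=λ(1+3/5z)y_n ⇒ h·k2=z(1+3/5z)y_n
  y_{n+1}/y_n = 1 − 1/3z + 4/3z(1+3/5z) = 1 + z + 4/5z²
  Hence R(z) = 1 + z + 4/5z².

Boundary: |R(x)|=1, x<0.
x=-0.79: |R|=0.7093
R=1: x+4/5x²=0 ⇒ x=−5/4=-1.2500; min R=1−1/(4·4/5)=0.6875>−1
Confirm numerically:
  x=-1.228: |R|=0.97839 <1
  x=-0.761: |R|=0.70230 <1
  x=-0.538: |R|=0.69356 <1
  x=-1.458: |R|=1.24261 >1
  x=-1.372: |R|=1.13391 >1
Interval (-1.2500, 0).

z∈(-1.2500,0).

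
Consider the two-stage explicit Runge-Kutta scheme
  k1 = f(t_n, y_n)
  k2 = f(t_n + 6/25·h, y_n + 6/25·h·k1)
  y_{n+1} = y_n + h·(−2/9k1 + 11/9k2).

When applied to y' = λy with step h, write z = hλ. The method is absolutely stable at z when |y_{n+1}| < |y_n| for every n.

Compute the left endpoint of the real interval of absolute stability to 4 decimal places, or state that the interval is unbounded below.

left endpoint -3.4091.

On y'=λy, z=hλ:
  k1=λy_n ⇒ h·k1=z·y_n;  k2=λ(1+6/25z)y_n ⇒ h·k2=z(1+6/25z)y_n
  y_{n+1}/y_n = 1 − 2/9z + 11/9z(1+6/25z) = 1 + z + 22/75z²
  ⇒ R(z) = 1 + z + 22/75z².

Solve |R(x)|<1 on ℝ⁻.
x=-0.58: |R|=0.5187
R=1: x+22/75x²=0 ⇒ x=−75/22=-3.4091; min R=1−1/(4·22/75)=0.1477>−1
Confirm numerically:
  x=-3.319: |R|=0.91229 <1
  x=-3.096: |R|=0.71566 <1
  x=-2.507: |R|=0.33661 <1
  x=-2.340: |R|=0.26618 <1
  x=-3.764: |R|=1.39186 >1
  x=-3.485: |R|=1.07760 >1
Interval (-3.4091, 0).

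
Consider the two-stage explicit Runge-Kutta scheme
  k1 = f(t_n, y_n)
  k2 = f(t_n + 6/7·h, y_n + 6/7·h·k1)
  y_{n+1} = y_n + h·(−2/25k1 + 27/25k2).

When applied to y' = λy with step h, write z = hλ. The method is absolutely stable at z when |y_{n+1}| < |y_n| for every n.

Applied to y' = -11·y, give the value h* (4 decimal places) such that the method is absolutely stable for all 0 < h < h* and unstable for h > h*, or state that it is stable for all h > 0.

(-1.0802,0); λ=-11 ⇒ h* = (175/162)/11 = 0.0982.

Test eqn y'=λy, z=hλ:
  k1=λy_n ⇒ h·k1=z·y_n;  k2=λ(1+6/7z)y_n ⇒ h·k2=z(1+6/7z)y_n
  y_{n+1}/y_n = 1 − 2/25z + 27/25z(1+6/7z) = 1 + z + 162/175z²
  Hence R(z) = 1 + z + 162/175z².

Need |R(x)|<1, x<0.
x=-1.03: |R|=0.9521
R=1: x+162/175x²=0 ⇒ x=−175/162=-1.0802; min R=1−1/(4·162/175)=0.7299>−1
Confirm numerically:
  x=-0.982: |R|=0.91069 <1
  x=-0.952: |R|=0.88698 <1
  x=-0.735: |R|=0.76509 <1
  x=-1.192: |R|=1.12331 >1
  x=-1.124: |R|=1.04553 >1
So |R|<1 on (-1.0802, 0).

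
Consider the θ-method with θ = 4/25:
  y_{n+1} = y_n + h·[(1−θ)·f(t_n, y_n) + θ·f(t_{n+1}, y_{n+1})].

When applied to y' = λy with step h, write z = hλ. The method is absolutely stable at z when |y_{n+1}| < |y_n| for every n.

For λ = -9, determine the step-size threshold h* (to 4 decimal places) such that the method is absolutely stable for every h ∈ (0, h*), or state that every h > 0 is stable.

On y'=λy, z=hλ:
  y_{n+1} = y_n + z·[21/25·y_n + 4/25·y_{n+1}] ⇒ (1 − 4/25z)y_{n+1} = (1 + 21/25z)y_n
  so R(z) = (1 + 21/25z)/(1 − 4/25z).

Solve |R(x)|<1 on ℝ⁻.
x=-1.56: |R|=0.2484
R=−1: 1+21/25x = −1+4/25x ⇒ -17/25x=2 ⇒ x=2/(-17/25)=-2.9412
Confirm numerically:
  x=-2.816: |R|=0.94132 <1
  x=-1.941: |R|=0.48105 <1
  x=-1.447: |R|=0.17497 <1
  x=-1.370: |R|=0.12369 <1
  x=-3.467: |R|=1.22998 >1
  x=-3.274: |R|=1.14852 >1
Stable set (-2.9412, 0).

(-2.9412,0); λ=-9 ⇒ h* = (50/17)/9 = 0.3268.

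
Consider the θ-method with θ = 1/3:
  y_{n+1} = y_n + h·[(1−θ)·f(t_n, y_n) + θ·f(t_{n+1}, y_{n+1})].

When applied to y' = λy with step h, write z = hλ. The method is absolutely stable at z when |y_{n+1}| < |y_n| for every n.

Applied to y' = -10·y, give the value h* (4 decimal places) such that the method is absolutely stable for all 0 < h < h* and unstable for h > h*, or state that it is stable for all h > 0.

(-6.0000,0); λ=-10 ⇒ h* = (6)/10 = 0.6000.

Set f=λy, z=hλ:
  y_{n+1} = y_n + z·[2/3·y_n + 1/3·y_{n+1}] ⇒ (1 − 1/3z)y_{n+1} = (1 + 2/3z)y_n
  so R(z) = (1 + 2/3z)/(1 − 1/3z).

Boundary: |R(x)|=1, x<0.
x=-1.17: |R|=0.1583
R=−1: 1+2/3x = −1+1/3x ⇒ -1/3x=2 ⇒ x=2/(-1/3)=-6.0000
Confirm numerically:
  x=-4.909: |R|=0.86206 <1
  x=-4.546: |R|=0.80732 <1
  x=-3.195: |R|=0.54722 <1
  x=-6.357: |R|=1.03815 >1
  x=-6.057: |R|=1.00629 >1
So |R|<1 on (-6.0000, 0).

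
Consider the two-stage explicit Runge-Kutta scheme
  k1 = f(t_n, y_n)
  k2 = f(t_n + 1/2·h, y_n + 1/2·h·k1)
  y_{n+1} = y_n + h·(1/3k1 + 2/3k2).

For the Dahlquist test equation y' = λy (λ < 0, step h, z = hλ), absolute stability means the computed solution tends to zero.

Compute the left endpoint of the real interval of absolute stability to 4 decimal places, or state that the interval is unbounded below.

On y'=λy, z=hλ:
  k1=λy_n ⇒ h·k1=z·y_n;  k2=λ(1+1/2z)y_n ⇒ h·k2=z(1+1/2z)y_n
  y_{n+1}/y_n = 1 + 1/3z + 2/3z(1+1/2z) = 1 + z + 1/3z²
  ⇒ R(z) = 1 + z + 1/3z².

Find x<0 with |R(x)|<1.
x=-1.37: |R|=0.2556
R=1: x+1/3x²=0 ⇒ x=−3=-3.0000; min R=1−1/(4·1/3)=0.2500>−1
Confirm numerically:
  x=-2.940: |R|=0.94120 <1
  x=-1.785: |R|=0.27707 <1
  x=-1.497: |R|=0.25000 <1
  x=-3.515: |R|=1.60341 >1
  x=-3.504: |R|=1.58867 >1
Interval (-3.0000, 0).

z* = -3.0000.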